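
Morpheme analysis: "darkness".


Word: "darkness"
Morphemes: dark + -ness
Each morpheme carries meaning
= 2 morphemes


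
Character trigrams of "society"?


Word: "society" (length 7)
Number of trigrams = 7 - 3 + 1 = 5
  Position 0: "soc"
  Position 1: "oci"
  Position 2: "cie"
  Position 3: "iet"
  Position 4: "ety"
Trigrams = "soc", "oci", "cie", "iet", "ety"


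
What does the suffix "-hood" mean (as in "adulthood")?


Suffix: -hood
Example: adulthood = adult + -hood
Meaning = state / condition


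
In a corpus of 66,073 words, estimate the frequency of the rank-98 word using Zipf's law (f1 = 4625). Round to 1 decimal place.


Zipf's law: f(r) = f(1) / r
f(1) = 4625
f(98) = 4625 / 98
= 47.2 occurrences


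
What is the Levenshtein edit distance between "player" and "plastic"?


Word 1: "player" (length 6)
Word 2: "plastic" (length 7)
One optimal edit sequence (insert/delete/substitute each cost 1):
  1. keep 'p'
  2. keep 'l'
  3. keep 'a'
  4. insert 's'  (+1)
  5. substitute 'y' -> 't'  (+1)
  6. substitute 'e' -> 'i'  (+1)
  7. substitute 'r' -> 'c'  (+1)
Total edit operations: 4
Edit distance = 4


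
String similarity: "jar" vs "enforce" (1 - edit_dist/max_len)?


Word 1: "jar" (length 3)
Word 2: "enforce" (length 7)
One optimal edit sequence:
  1. insert 'e'  (+1)
  2. insert 'n'  (+1)
  3. substitute 'j' -> 'f'  (+1)
  4. substitute 'a' -> 'o'  (+1)
  5. keep 'r'
  6. insert 'c'  (+1)
  7. insert 'e'  (+1)
Edit distance = 6
Max length = max(3, 7) = 7
Similarity = 1 - 6/7
= 0.1429


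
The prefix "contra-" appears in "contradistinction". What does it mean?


Prefix: contra-
Example: contradistinction = contra- + distinction
Meaning = against


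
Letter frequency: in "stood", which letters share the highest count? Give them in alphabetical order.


Word: "stood"
Letter counts:
  'd': 1
  'o': 2
  's': 1
  't': 1
Maximum count = 2
Most frequent = 'o' (2 times each)


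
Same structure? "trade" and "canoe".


Pattern of "trade": [0, 1, 2, 3, 4]
Pattern of "canoe": [0, 1, 2, 3, 4]
Patterns match
Same pattern = Yes


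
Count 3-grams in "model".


Word: "model" (length 5)
Number of 3-grams = length - 3 + 1 = 5 - 3 + 1
= 3


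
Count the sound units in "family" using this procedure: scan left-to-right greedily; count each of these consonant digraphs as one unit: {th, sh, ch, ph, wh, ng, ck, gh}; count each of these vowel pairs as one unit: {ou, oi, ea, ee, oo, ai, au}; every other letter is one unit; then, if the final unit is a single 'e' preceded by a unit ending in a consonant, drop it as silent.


Word: "family" (6 letters)
Left-to-right scan:
  [1] 'f' (letter)
  [2] 'a' (letter)
  [3] 'm' (letter)
  [4] 'i' (letter)
  [5] 'l' (letter)
  [6] 'y' (letter)
Units from scan: 6
Sound units = 6 units


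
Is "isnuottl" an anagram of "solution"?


Word 1: "solution" → sorted: ilnoostu
Word 2: "isnuottl" → sorted: ilnosttu
Same letters? ilnoostu != ilnosttu
Anagram = No


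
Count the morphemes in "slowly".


Word: "slowly"
Morphemes: slow / -ly
Each morpheme carries meaning
= 2 morphemes


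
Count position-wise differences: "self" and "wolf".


Comparing character by character (same length = 4):
  Pos 0: 's' vs 'w' !=
  Pos 1: 'e' vs 'o' !=
  Pos 2: 'l' vs 'l' =
  Pos 3: 'f' vs 'f' =
Hamming distance = 2


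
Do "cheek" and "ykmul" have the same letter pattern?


Pattern of "cheek": [0, 1, 2, 2, 3]
Pattern of "ykmul": [0, 1, 2, 3, 4]
Patterns do not match
Same pattern = No


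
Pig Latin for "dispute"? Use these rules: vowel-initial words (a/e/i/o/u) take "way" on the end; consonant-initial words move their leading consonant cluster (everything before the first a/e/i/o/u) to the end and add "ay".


Word: "dispute"
Starts with consonant(s) → move to end, add 'ay'
Consonant cluster: "d"
Pig Latin = "isputeday"


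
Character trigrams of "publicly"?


Word: "publicly" (length 8)
Number of trigrams = 8 - 3 + 1 = 6
  Position 0: "pub"
  Position 1: "ubl"
  Position 2: "bli"
  Position 3: "lic"
  Position 4: "icl"
  Position 5: "cly"
Trigrams = "pub", "ubl", "bli", "lic", "icl", "cly"


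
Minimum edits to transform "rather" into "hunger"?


Word 1: "rather" (length 6)
Word 2: "hunger" (length 6)
One optimal edit sequence (insert/delete/substitute each cost 1):
  1. substitute 'r' -> 'h'  (+1)
  2. substitute 'a' -> 'u'  (+1)
  3. substitute 't' -> 'n'  (+1)
  4. substitute 'h' -> 'g'  (+1)
  5. keep 'e'
  6. keep 'r'
Total edit operations: 4
Edit distance = 4


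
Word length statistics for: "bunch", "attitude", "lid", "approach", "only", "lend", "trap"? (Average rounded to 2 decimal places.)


Lengths: "bunch"=5, "attitude"=8, "lid"=3, "approach"=8, "only"=4, "lend"=4, "trap"=4
Sum = 36, Count = 7
Average = 36/7 = 5.14
= avg=5.14, min=3, max=8


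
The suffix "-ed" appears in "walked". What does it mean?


Suffix: -ed
As in: walked -> walk + -ed
Meaning = past tense


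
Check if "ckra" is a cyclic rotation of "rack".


Word: "rack", Candidate: "ckra"
Method: check if candidate is substring of word+word
"rackrack" contains "ckra"? Yes
Is rotation = Yes


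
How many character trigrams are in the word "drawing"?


Word: "drawing" (length 7)
Number of 3-grams = length - 3 + 1 = 7 - 3 + 1
= 5


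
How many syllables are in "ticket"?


Word: "ticket"
Syllable breakdown: tick-et
Counting: 2 parts
= 2 syllables


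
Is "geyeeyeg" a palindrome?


Word: "geyeeyeg"
Reversed: "geyeeyeg"
Forward == Backward? geyeeyeg == geyeeyeg
Palindrome = Yes


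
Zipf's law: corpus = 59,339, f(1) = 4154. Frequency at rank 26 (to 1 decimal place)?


Zipf's law: f(r) = f(1) / r
f(1) = 4154
f(26) = 4154 / 26
= 159.8 occurrences


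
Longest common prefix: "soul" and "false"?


Word 1: "soul"
Word 2: "false"
Comparing from start:
  Pos 0: 's' != 'f' (stop)
LCP = "" (length 0)


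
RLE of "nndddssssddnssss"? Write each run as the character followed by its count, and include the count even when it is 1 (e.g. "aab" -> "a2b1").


String: "nndddssssddnssss"
Scanning for consecutive runs:
  'n' x 2
  'd' x 3
  's' x 4
  'd' x 2
  'n' x 1
  's' x 4
RLE = "n2d3s4d2n1s4"


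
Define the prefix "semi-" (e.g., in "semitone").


Prefix: semi-
As in: semitone -> semi- + tone
Meaning = half


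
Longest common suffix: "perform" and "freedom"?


Word 1: "perform"
Word 2: "freedom"
Comparing from end:
  Pos -1: 'm' == 'm'
  Pos -2: 'r' != 'o' (stop)
LCS = "m" (length 1)


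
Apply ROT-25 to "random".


Word: "random"
Shift: 25
Each letter → (letter + shift) mod 26:
  'r' (17) + 25 = 16 → 'q'
  'a' (0) + 25 = 25 → 'z'
  'n' (13) + 25 = 12 → 'm'
  'd' (3) + 25 = 2 → 'c'
  'o' (14) + 25 = 13 → 'n'
  'm' (12) + 25 = 11 → 'l'
Result = "qzmcnl"


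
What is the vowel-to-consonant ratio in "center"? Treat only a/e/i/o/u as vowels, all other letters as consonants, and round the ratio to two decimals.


Word: "center"
Vowels (a,e,i,o,u): 2
Consonants: 4
Ratio = 2/4
= 0.50


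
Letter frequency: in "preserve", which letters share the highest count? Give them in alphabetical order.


Word: "preserve"
Letter counts:
  'e': 3
  'p': 1
  'r': 2
  's': 1
  'v': 1
Maximum count = 3
Most frequent = 'e' (3 times each)


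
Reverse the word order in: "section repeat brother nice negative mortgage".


Original: "section repeat brother nice negative mortgage"
Words (1..n): section | repeat | brother | nice | negative | mortgage
Reversed (n..1): mortgage | negative | nice | brother | repeat | section
Result = "mortgage negative nice brother repeat section"


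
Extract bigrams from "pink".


Word: "pink" (length 4)
Number of bigrams = 4 - 2 + 1 = 3
  Position 0: "pi"
  Position 1: "in"
  Position 2: "nk"
Bigrams = "pi", "in", "nk"


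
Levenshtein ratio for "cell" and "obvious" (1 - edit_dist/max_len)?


Word 1: "cell" (length 4)
Word 2: "obvious" (length 7)
One optimal edit sequence:
  1. insert 'o'  (+1)
  2. insert 'b'  (+1)
  3. insert 'v'  (+1)
  4. substitute 'c' -> 'i'  (+1)
  5. substitute 'e' -> 'o'  (+1)
  6. substitute 'l' -> 'u'  (+1)
  7. substitute 'l' -> 's'  (+1)
Edit distance = 7
Max length = max(4, 7) = 7
Similarity = 1 - 7/7
= 0.0000


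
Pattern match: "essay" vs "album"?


Pattern of "essay": [0, 1, 1, 2, 3]
Pattern of "album": [0, 1, 2, 3, 4]
Patterns do not match
Same pattern = No


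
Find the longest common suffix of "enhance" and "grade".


Word 1: "enhance"
Word 2: "grade"
Comparing from end:
  Pos -1: 'e' == 'e'
  Pos -2: 'c' != 'd' (stop)
LCS = "e" (length 1)


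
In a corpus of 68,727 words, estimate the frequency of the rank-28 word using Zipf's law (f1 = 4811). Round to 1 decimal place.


Zipf's law: f(r) = f(1) / r
f(1) = 4811
f(28) = 4811 / 28
= 171.8 occurrences


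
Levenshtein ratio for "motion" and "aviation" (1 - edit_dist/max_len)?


Word 1: "motion" (length 6)
Word 2: "aviation" (length 8)
One optimal edit sequence:
  1. insert 'a'  (+1)
  2. insert 'v'  (+1)
  3. substitute 'm' -> 'i'  (+1)
  4. substitute 'o' -> 'a'  (+1)
  5. keep 't'
  6. keep 'i'
  7. keep 'o'
  8. keep 'n'
Edit distance = 4
Max length = max(6, 8) = 8
Similarity = 1 - 4/8
= 0.5000


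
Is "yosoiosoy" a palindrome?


Word: "yosoiosoy"
Reversed: "yosoiosoy"
Forward == Backward? yosoiosoy == yosoiosoy
Palindrome = Yes


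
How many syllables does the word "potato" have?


Word: "potato"
Syllable breakdown: po / ta / to
Counting: 3 parts
= 3 syllables


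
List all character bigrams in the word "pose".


Word: "pose" (length 4)
Number of bigrams = 4 - 2 + 1 = 3
  Position 0: "po"
  Position 1: "os"
  Position 2: "se"
Bigrams = "po", "os", "se"


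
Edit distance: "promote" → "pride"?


Word 1: "promote" (length 7)
Word 2: "pride" (length 5)
One optimal edit sequence (insert/delete/substitute each cost 1):
  1. keep 'p'
  2. keep 'r'
  3. delete 'o'  (+1)
  4. delete 'm'  (+1)
  5. substitute 'o' -> 'i'  (+1)
  6. substitute 't' -> 'd'  (+1)
  7. keep 'e'
Total edit operations: 4
Edit distance = 4


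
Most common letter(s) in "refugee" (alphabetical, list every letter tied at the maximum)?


Word: "refugee"
Letter counts:
  'e': 3
  'f': 1
  'g': 1
  'r': 1
  'u': 1
Maximum count = 3
Most frequent = 'e' (3 times each)


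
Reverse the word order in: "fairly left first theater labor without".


Original: "fairly left first theater labor without"
Words (1..n): fairly | left | first | theater | labor | without
Reversed (n..1): without | labor | theater | first | left | fairly
Result = "without labor theater first left fairly"


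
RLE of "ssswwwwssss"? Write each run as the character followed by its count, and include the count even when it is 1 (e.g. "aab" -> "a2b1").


String: "ssswwwwssss"
Scanning for consecutive runs:
  's' x 3
  'w' x 4
  's' x 4
RLE = "s3w4s4"


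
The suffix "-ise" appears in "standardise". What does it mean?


Suffix: -ise
Example: standardise (standard + -ise)
Meaning = to make


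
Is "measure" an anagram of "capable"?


Word 1: "capable" → sorted: aabcelp
Word 2: "measure" → sorted: aeemrsu
Same letters? aabcelp != aeemrsu
Anagram = No


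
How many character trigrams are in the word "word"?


Word: "word" (length 4)
Number of 3-grams = length - 3 + 1 = 4 - 3 + 1
= 2


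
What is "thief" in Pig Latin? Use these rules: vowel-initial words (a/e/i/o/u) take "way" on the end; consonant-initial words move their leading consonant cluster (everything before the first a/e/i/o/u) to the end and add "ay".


Word: "thief"
Starts with consonant(s) → move to end, add 'ay'
Consonant cluster: "th"
Pig Latin = "iefthay"


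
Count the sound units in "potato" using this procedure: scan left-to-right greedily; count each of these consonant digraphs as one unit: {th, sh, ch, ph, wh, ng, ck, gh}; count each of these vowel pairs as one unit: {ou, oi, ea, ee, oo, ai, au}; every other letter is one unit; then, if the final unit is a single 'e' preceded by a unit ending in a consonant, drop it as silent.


Word: "potato" (6 letters)
Left-to-right scan:
  1. 'p' (letter)
  2. 'o' (letter)
  3. 't' (letter)
  4. 'a' (letter)
  5. 't' (letter)
  6. 'o' (letter)
Units from scan: 6
Sound units = 6 units


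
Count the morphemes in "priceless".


Word: "priceless"
Morphemes: price | -less
Each morpheme carries meaning
= 2 morphemes


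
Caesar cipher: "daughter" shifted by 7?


Word: "daughter"
Shift: 7
Each letter → (letter + shift) mod 26:
  'd' (3) + 7 = 10 → 'k'
  'a' (0) + 7 = 7 → 'h'
  'u' (20) + 7 = 1 → 'b'
  'g' (6) + 7 = 13 → 'n'
  'h' (7) + 7 = 14 → 'o'
  't' (19) + 7 = 0 → 'a'
  'e' (4) + 7 = 11 → 'l'
  'r' (17) + 7 = 24 → 'y'
Result = "khbnoaly"


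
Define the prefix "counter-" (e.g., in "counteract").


Prefix: counter-
Example: counteract = counter- + act
Meaning = against / opposite


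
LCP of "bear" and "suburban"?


Word 1: "bear"
Word 2: "suburban"
Comparing from start:
  Pos 0: 'b' != 's' (stop)
LCP = "" (length 0)


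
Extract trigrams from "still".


Word: "still" (length 5)
Number of trigrams = 5 - 3 + 1 = 3
  Position 0: "sti"
  Position 1: "til"
  Position 2: "ill"
Trigrams = "sti", "til", "ill"


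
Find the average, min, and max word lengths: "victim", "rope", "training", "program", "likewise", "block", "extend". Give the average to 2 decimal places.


Lengths: "victim"=6, "rope"=4, "training"=8, "program"=7, "likewise"=8, "block"=5, "extend"=6
Sum = 44, Count = 7
Average = 44/7 = 6.29
= avg=6.29, min=4, max=8


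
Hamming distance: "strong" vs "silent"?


Comparing character by character (same length = 6):
  Pos 0: 's' vs 's' =
  Pos 1: 't' vs 'i' !=
  Pos 2: 'r' vs 'l' !=
  Pos 3: 'o' vs 'e' !=
  Pos 4: 'n' vs 'n' =
  Pos 5: 'g' vs 't' !=
Hamming distance = 4


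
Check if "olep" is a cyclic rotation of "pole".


Word: "pole", Candidate: "olep"
Method: check if candidate is substring of word+word
"polepole" contains "olep"? Yes
Is rotation = Yes


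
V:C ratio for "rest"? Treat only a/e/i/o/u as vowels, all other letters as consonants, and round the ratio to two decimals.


Word: "rest"
Vowels (a,e,i,o,u): 1
Consonants: 3
Ratio = 1/3
= 0.33


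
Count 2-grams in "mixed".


Word: "mixed" (length 5)
Number of 2-grams = length - 2 + 1 = 5 - 2 + 1
= 4


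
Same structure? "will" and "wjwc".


Pattern of "will": [0, 1, 2, 2]
Pattern of "wjwc": [0, 1, 0, 2]
Patterns do not match
Same pattern = No


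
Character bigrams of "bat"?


Word: "bat" (length 3)
Number of bigrams = 3 - 2 + 1 = 2
  Position 0: "ba"
  Position 1: "at"
Bigrams = "ba", "at"


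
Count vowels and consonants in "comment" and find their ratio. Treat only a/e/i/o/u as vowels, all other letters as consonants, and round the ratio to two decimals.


Word: "comment"
Vowels (a,e,i,o,u): 2
Consonants: 5
Ratio = 2/5
= 0.40


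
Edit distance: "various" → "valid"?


Word 1: "various" (length 7)
Word 2: "valid" (length 5)
One optimal edit sequence (insert/delete/substitute each cost 1):
  1. keep 'v'
  2. keep 'a'
  3. substitute 'r' -> 'l'  (+1)
  4. keep 'i'
  5. delete 'o'  (+1)
  6. delete 'u'  (+1)
  7. substitute 's' -> 'd'  (+1)
Total edit operations: 4
Edit distance = 4


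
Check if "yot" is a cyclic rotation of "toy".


Word: "toy", Candidate: "yot"
Method: check if candidate is substring of word+word
"toytoy" contains "yot"? No
Is rotation = No


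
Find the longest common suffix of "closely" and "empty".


Word 1: "closely"
Word 2: "empty"
Comparing from end:
  Pos -1: 'y' == 'y'
  Pos -2: 'l' != 't' (stop)
LCS = "y" (length 1)


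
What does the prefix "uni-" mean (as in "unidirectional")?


Prefix: uni-
Example: unidirectional (uni- + directional)
Meaning = one


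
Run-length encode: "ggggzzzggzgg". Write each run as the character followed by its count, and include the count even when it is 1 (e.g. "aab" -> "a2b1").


String: "ggggzzzggzgg"
Scanning for consecutive runs:
  'g' x 4
  'z' x 3
  'g' x 2
  'z' x 1
  'g' x 2
RLE = "g4z3g2z1g2"


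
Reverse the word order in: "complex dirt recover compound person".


Original: "complex dirt recover compound person"
Words (1..n): complex | dirt | recover | compound | person
Reversed (n..1): person | compound | recover | dirt | complex
Result = "person compound recover dirt complex"


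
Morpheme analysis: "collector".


Word: "collector"
Morphemes: collect + -or
Each morpheme carries meaning
= 2 morphemes


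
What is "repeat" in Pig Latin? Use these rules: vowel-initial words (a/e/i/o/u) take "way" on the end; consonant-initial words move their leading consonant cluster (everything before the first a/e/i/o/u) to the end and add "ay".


Word: "repeat"
Starts with consonant(s) → move to end, add 'ay'
Consonant cluster: "r"
Pig Latin = "epeatray"


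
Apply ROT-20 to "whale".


Word: "whale"
Shift: 20
Each letter → (letter + shift) mod 26:
  'w' (22) + 20 = 16 → 'q'
  'h' (7) + 20 = 1 → 'b'
  'a' (0) + 20 = 20 → 'u'
  'l' (11) + 20 = 5 → 'f'
  'e' (4) + 20 = 24 → 'y'
Result = "qbufy"


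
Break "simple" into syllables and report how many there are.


Word: "simple"
Syllable breakdown: sim | ple
Counting: 2 parts
= 2 syllables


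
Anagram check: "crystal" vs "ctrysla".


Word 1: "crystal" → sorted: aclrsty
Word 2: "ctrysla" → sorted: aclrsty
Same letters? aclrsty == aclrsty
Anagram = Yes


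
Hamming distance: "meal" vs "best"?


Comparing character by character (same length = 4):
  Pos 0: 'm' vs 'b' !=
  Pos 1: 'e' vs 'e' =
  Pos 2: 'a' vs 's' !=
  Pos 3: 'l' vs 't' !=
Hamming distance = 3


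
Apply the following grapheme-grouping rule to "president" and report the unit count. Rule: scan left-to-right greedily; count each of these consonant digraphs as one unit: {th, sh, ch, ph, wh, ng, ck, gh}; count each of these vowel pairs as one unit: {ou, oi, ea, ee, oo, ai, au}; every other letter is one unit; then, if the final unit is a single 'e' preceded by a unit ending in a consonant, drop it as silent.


Word: "president" (9 letters)
Left-to-right scan:
  1. 'p' (letter)
  2. 'r' (letter)
  3. 'e' (letter)
  4. 's' (letter)
  5. 'i' (letter)
  6. 'd' (letter)
  7. 'e' (letter)
  8. 'n' (letter)
  9. 't' (letter)
Units from scan: 9
Sound units = 9 units


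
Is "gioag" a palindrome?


Word: "gioag"
Reversed: "gaoig"
Forward == Backward? gioag != gaoig
Palindrome = No


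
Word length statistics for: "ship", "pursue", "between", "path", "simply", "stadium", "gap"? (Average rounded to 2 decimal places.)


Lengths: "ship"=4, "pursue"=6, "between"=7, "path"=4, "simply"=6, "stadium"=7, "gap"=3
Sum = 37, Count = 7
Average = 37/7 = 5.29
= avg=5.29, min=3, max=7


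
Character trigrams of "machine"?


Word: "machine" (length 7)
Number of trigrams = 7 - 3 + 1 = 5
  Position 0: "mac"
  Position 1: "ach"
  Position 2: "chi"
  Position 3: "hin"
  Position 4: "ine"
Trigrams = "mac", "ach", "chi", "hin", "ine"


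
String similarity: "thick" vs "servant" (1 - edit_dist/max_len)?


Word 1: "thick" (length 5)
Word 2: "servant" (length 7)
One optimal edit sequence:
  1. insert 's'  (+1)
  2. insert 'e'  (+1)
  3. substitute 't' -> 'r'  (+1)
  4. substitute 'h' -> 'v'  (+1)
  5. substitute 'i' -> 'a'  (+1)
  6. substitute 'c' -> 'n'  (+1)
  7. substitute 'k' -> 't'  (+1)
Edit distance = 7
Max length = max(5, 7) = 7
Similarity = 1 - 7/7
= 0.0000


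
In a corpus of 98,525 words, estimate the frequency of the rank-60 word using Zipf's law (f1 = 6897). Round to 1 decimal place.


Zipf's law: f(r) = f(1) / r
f(1) = 6897
f(60) = 6897 / 60
= 115.0 occurrences


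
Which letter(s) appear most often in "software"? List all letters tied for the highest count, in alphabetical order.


Word: "software"
Letter counts:
  'a': 1
  'e': 1
  'f': 1
  'o': 1
  'r': 1
  's': 1
  't': 1
  'w': 1
Maximum count = 1
Most frequent = 'a', 'e', 'f', 'o', 'r', 's', 't', 'w' (1 time each)


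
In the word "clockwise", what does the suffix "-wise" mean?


Suffix: -wise
Example: clockwise (clock + -wise)
Meaning = in the manner of


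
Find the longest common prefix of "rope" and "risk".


Word 1: "rope"
Word 2: "risk"
Comparing from start:
  Pos 0: 'r' == 'r'
  Pos 1: 'o' != 'i' (stop)
LCP = "r" (length 1)


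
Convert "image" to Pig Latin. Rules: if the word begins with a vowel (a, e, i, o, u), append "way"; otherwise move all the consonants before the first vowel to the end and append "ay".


Word: "image"
Starts with vowel → add 'way'
Pig Latin = "imageway"


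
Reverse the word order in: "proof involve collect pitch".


Original: "proof involve collect pitch"
Words (1..n): proof | involve | collect | pitch
Reversed (n..1): pitch | collect | involve | proof
Result = "pitch collect involve proof"


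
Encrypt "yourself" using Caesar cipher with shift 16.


Word: "yourself"
Shift: 16
Each letter → (letter + shift) mod 26:
  'y' (24) + 16 = 14 → 'o'
  'o' (14) + 16 = 4 → 'e'
  'u' (20) + 16 = 10 → 'k'
  'r' (17) + 16 = 7 → 'h'
  's' (18) + 16 = 8 → 'i'
  'e' (4) + 16 = 20 → 'u'
  'l' (11) + 16 = 1 → 'b'
  'f' (5) + 16 = 21 → 'v'
Result = "oekhiubv"


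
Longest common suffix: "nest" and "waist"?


Word 1: "nest"
Word 2: "waist"
Comparing from end:
  Pos -1: 't' == 't'
  Pos -2: 's' == 's'
  Pos -3: 'e' != 'i' (stop)
LCS = "st" (length 2)


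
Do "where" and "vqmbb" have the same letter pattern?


Pattern of "where": [0, 1, 2, 3, 2]
Pattern of "vqmbb": [0, 1, 2, 3, 3]
Patterns do not match
Same pattern = No


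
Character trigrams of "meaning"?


Word: "meaning" (length 7)
Number of trigrams = 7 - 3 + 1 = 5
  Position 0: "mea"
  Position 1: "ean"
  Position 2: "ani"
  Position 3: "nin"
  Position 4: "ing"
Trigrams = "mea", "ean", "ani", "nin", "ing"


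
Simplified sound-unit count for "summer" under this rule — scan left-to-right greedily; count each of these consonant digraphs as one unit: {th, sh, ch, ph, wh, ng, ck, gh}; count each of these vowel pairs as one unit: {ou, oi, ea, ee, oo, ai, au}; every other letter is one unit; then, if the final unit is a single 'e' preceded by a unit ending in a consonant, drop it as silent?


Word: "summer" (6 letters)
Left-to-right scan:
  [1] 's' (letter)
  [2] 'u' (letter)
  [3] 'm' (letter)
  [4] 'm' (letter)
  [5] 'e' (letter)
  [6] 'r' (letter)
Units from scan: 6
Sound units = 6 units


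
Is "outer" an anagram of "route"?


Word 1: "route" → sorted: eortu
Word 2: "outer" → sorted: eortu
Same letters? eortu == eortu
Anagram = Yes


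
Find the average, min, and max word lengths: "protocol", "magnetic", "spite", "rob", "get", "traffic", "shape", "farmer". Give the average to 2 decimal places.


Lengths: "protocol"=8, "magnetic"=8, "spite"=5, "rob"=3, "get"=3, "traffic"=7, "shape"=5, "farmer"=6
Sum = 45, Count = 8
Average = 45/8 = 5.63
= avg=5.63, min=3, max=8


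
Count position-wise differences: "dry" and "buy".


Comparing character by character (same length = 3):
  Pos 0: 'd' vs 'b' !=
  Pos 1: 'r' vs 'u' !=
  Pos 2: 'y' vs 'y' =
Hamming distance = 2


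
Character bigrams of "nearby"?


Word: "nearby" (length 6)
Number of bigrams = 6 - 2 + 1 = 5
  Position 0: "ne"
  Position 1: "ea"
  Position 2: "ar"
  Position 3: "rb"
  Position 4: "by"
Bigrams = "ne", "ea", "ar", "rb", "by"


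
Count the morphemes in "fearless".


Word: "fearless"
Morphemes: fear / -less
Each morpheme carries meaning
= 2 morphemes


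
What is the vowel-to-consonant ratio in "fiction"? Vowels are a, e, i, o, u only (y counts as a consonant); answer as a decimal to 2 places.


Word: "fiction"
Vowels (a,e,i,o,u): 3
Consonants: 4
Ratio = 3/4
= 0.75


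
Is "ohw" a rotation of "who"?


Word: "who", Candidate: "ohw"
Method: check if candidate is substring of word+word
"whowho" contains "ohw"? No
Is rotation = No


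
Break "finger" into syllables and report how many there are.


Word: "finger"
Syllable breakdown: fin | ger
Counting: 2 parts
= 2 syllables


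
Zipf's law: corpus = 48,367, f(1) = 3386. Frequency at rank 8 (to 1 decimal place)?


Zipf's law: f(r) = f(1) / r
f(1) = 3386
f(8) = 3386 / 8
= 423.3 occurrences


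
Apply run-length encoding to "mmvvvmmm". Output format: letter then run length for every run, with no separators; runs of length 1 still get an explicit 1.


String: "mmvvvmmm"
Scanning for consecutive runs:
  'm' x 2
  'v' x 3
  'm' x 3
RLE = "m2v3m3"


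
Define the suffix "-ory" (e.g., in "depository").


Suffix: -ory
Example: depository = deposit + -ory
Meaning = relating to / place for


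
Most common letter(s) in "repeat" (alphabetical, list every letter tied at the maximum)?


Word: "repeat"
Letter counts:
  'a': 1
  'e': 2
  'p': 1
  'r': 1
  't': 1
Maximum count = 2
Most frequent = 'e' (2 times each)


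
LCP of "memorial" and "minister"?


Word 1: "memorial"
Word 2: "minister"
Comparing from start:
  Pos 0: 'm' == 'm'
  Pos 1: 'e' != 'i' (stop)
LCP = "m" (length 1)


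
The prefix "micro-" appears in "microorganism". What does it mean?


Prefix: micro-
Example: microorganism = micro- + organism
Meaning = small


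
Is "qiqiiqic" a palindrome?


Word: "qiqiiqic"
Reversed: "ciqiiqiq"
Forward == Backward? qiqiiqic != ciqiiqiq
Palindrome = No


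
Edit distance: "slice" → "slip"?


Word 1: "slice" (length 5)
Word 2: "slip" (length 4)
One optimal edit sequence (insert/delete/substitute each cost 1):
  1. keep 's'
  2. keep 'l'
  3. keep 'i'
  4. delete 'c'  (+1)
  5. substitute 'e' -> 'p'  (+1)
Total edit operations: 2
Edit distance = 2


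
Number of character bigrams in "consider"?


Word: "consider" (length 8)
Number of 2-grams = length - 2 + 1 = 8 - 2 + 1
= 7


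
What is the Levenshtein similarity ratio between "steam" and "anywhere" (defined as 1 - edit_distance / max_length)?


Word 1: "steam" (length 5)
Word 2: "anywhere" (length 8)
One optimal edit sequence:
  1. insert 'a'  (+1)
  2. insert 'n'  (+1)
  3. insert 'y'  (+1)
  4. substitute 's' -> 'w'  (+1)
  5. substitute 't' -> 'h'  (+1)
  6. keep 'e'
  7. substitute 'a' -> 'r'  (+1)
  8. substitute 'm' -> 'e'  (+1)
Edit distance = 7
Max length = max(5, 8) = 8
Similarity = 1 - 7/8
= 0.1250


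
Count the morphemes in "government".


Word: "government"
Morphemes: govern | -ment
Each morpheme carries meaning
= 2 morphemes


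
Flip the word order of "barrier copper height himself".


Original: "barrier copper height himself"
Words (1..n): barrier | copper | height | himself
Reversed (n..1): himself | height | copper | barrier
Result = "himself height copper barrier"


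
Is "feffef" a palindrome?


Word: "feffef"
Reversed: "feffef"
Forward == Backward? feffef == feffef
Palindrome = Yes


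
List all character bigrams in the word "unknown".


Word: "unknown" (length 7)
Number of bigrams = 7 - 2 + 1 = 6
  Position 0: "un"
  Position 1: "nk"
  Position 2: "kn"
  Position 3: "no"
  Position 4: "ow"
  Position 5: "wn"
Bigrams = "un", "nk", "kn", "no", "ow", "wn"


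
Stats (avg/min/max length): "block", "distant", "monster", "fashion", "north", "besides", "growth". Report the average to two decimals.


Lengths: "block"=5, "distant"=7, "monster"=7, "fashion"=7, "north"=5, "besides"=7, "growth"=6
Sum = 44, Count = 7
Average = 44/7 = 6.29
= avg=6.29, min=5, max=7


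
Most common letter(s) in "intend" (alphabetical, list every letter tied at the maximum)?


Word: "intend"
Letter counts:
  'd': 1
  'e': 1
  'i': 1
  'n': 2
  't': 1
Maximum count = 2
Most frequent = 'n' (2 times each)


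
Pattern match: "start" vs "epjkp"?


Pattern of "start": [0, 1, 2, 3, 1]
Pattern of "epjkp": [0, 1, 2, 3, 1]
Patterns match
Same pattern = Yes


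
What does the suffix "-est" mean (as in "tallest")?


Suffix: -est
Example: tallest = tall + -est
Meaning = most


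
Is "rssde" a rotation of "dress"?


Word: "dress", Candidate: "rssde"
Method: check if candidate is substring of word+word
"dressdress" contains "rssde"? No
Is rotation = No


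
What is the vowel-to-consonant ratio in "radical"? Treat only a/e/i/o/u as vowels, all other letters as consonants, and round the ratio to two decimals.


Word: "radical"
Vowels (a,e,i,o,u): 3
Consonants: 4
Ratio = 3/4
= 0.75


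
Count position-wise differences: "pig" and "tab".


Comparing character by character (same length = 3):
  Pos 0: 'p' vs 't' !=
  Pos 1: 'i' vs 'a' !=
  Pos 2: 'g' vs 'b' !=
Hamming distance = 3


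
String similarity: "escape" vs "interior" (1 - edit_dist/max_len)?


Word 1: "escape" (length 6)
Word 2: "interior" (length 8)
One optimal edit sequence:
  1. insert 'i'  (+1)
  2. insert 'n'  (+1)
  3. substitute 'e' -> 't'  (+1)
  4. substitute 's' -> 'e'  (+1)
  5. substitute 'c' -> 'r'  (+1)
  6. substitute 'a' -> 'i'  (+1)
  7. substitute 'p' -> 'o'  (+1)
  8. substitute 'e' -> 'r'  (+1)
Edit distance = 8
Max length = max(6, 8) = 8
Similarity = 1 - 8/8
= 0.0000


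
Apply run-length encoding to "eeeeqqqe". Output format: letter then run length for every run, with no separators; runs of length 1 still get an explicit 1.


String: "eeeeqqqe"
Scanning for consecutive runs:
  'e' x 4
  'q' x 3
  'e' x 1
RLE = "e4q3e1"


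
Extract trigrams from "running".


Word: "running" (length 7)
Number of trigrams = 7 - 3 + 1 = 5
  Position 0: "run"
  Position 1: "unn"
  Position 2: "nni"
  Position 3: "nin"
  Position 4: "ing"
Trigrams = "run", "unn", "nni", "nin", "ing"


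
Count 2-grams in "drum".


Word: "drum" (length 4)
Number of 2-grams = length - 2 + 1 = 4 - 2 + 1
= 3


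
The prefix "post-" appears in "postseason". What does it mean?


Prefix: post-
Example: postseason (post- + season)
Meaning = after


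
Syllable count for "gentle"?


Word: "gentle"
Syllable breakdown: gen / tle
Counting: 2 parts
= 2 syllables


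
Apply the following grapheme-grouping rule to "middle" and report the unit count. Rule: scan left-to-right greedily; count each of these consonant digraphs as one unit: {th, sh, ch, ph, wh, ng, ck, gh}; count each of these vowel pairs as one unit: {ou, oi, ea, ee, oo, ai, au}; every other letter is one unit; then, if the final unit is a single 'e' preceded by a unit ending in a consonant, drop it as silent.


Word: "middle" (6 letters)
Left-to-right scan:
  1. 'm' (letter)
  2. 'i' (letter)
  3. 'd' (letter)
  4. 'd' (letter)
  5. 'l' (letter)
  6. 'e' (letter)
Units from scan: 6
Final unit is 'e' after a consonant -> drop as silent (-1)
Sound units = 5 units


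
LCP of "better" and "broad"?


Word 1: "better"
Word 2: "broad"
Comparing from start:
  Pos 0: 'b' == 'b'
  Pos 1: 'e' != 'r' (stop)
LCP = "b" (length 1)


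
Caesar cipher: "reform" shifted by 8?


Word: "reform"
Shift: 8
Each letter → (letter + shift) mod 26:
  'r' (17) + 8 = 25 → 'z'
  'e' (4) + 8 = 12 → 'm'
  'f' (5) + 8 = 13 → 'n'
  'o' (14) + 8 = 22 → 'w'
  'r' (17) + 8 = 25 → 'z'
  'm' (12) + 8 = 20 → 'u'
Result = "zmnwzu"


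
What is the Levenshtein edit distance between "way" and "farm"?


Word 1: "way" (length 3)
Word 2: "farm" (length 4)
One optimal edit sequence (insert/delete/substitute each cost 1):
  1. substitute 'w' -> 'f'  (+1)
  2. keep 'a'
  3. insert 'r'  (+1)
  4. substitute 'y' -> 'm'  (+1)
Total edit operations: 3
Edit distance = 3


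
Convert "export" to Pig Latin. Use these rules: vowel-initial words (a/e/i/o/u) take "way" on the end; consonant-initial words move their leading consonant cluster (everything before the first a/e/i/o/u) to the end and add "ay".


Word: "export"
Starts with vowel → add 'way'
Pig Latin = "exportway"


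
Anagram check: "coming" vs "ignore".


Word 1: "coming" → sorted: cgimno
Word 2: "ignore" → sorted: eginor
Same letters? cgimno != eginor
Anagram = No


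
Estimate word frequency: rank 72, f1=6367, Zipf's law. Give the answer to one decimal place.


Zipf's law: f(r) = f(1) / r
f(1) = 6367
f(72) = 6367 / 72
= 88.4 occurrences


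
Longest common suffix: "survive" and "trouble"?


Word 1: "survive"
Word 2: "trouble"
Comparing from end:
  Pos -1: 'e' == 'e'
  Pos -2: 'v' != 'l' (stop)
LCS = "e" (length 1)


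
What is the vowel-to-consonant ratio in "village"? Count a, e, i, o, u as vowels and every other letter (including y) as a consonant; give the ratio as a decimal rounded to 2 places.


Word: "village"
Vowels (a,e,i,o,u): 3
Consonants: 4
Ratio = 3/4
= 0.75


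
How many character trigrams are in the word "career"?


Word: "career" (length 6)
Number of 3-grams = length - 3 + 1 = 6 - 3 + 1
= 4


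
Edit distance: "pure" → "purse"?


Word 1: "pure" (length 4)
Word 2: "purse" (length 5)
One optimal edit sequence (insert/delete/substitute each cost 1):
  1. keep 'p'
  2. keep 'u'
  3. keep 'r'
  4. insert 's'  (+1)
  5. keep 'e'
Total edit operations: 1
Edit distance = 1


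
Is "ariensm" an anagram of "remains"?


Word 1: "remains" → sorted: aeimnrs
Word 2: "ariensm" → sorted: aeimnrs
Same letters? aeimnrs == aeimnrs
Anagram = Yes


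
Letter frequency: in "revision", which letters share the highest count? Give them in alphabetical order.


Word: "revision"
Letter counts:
  'e': 1
  'i': 2
  'n': 1
  'o': 1
  'r': 1
  's': 1
  'v': 1
Maximum count = 2
Most frequent = 'i' (2 times each)


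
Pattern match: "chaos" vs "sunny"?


Pattern of "chaos": [0, 1, 2, 3, 4]
Pattern of "sunny": [0, 1, 2, 2, 3]
Patterns do not match
Same pattern = No


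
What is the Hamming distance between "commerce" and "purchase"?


Comparing character by character (same length = 8):
  Pos 0: 'c' vs 'p' !=
  Pos 1: 'o' vs 'u' !=
  Pos 2: 'm' vs 'r' !=
  Pos 3: 'm' vs 'c' !=
  Pos 4: 'e' vs 'h' !=
  Pos 5: 'r' vs 'a' !=
  Pos 6: 'c' vs 's' !=
  Pos 7: 'e' vs 'e' =
Hamming distance = 7


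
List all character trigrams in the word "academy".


Word: "academy" (length 7)
Number of trigrams = 7 - 3 + 1 = 5
  Position 0: "aca"
  Position 1: "cad"
  Position 2: "ade"
  Position 3: "dem"
  Position 4: "emy"
Trigrams = "aca", "cad", "ade", "dem", "emy"


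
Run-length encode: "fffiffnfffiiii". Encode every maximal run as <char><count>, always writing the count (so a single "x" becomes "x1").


String: "fffiffnfffiiii"
Scanning for consecutive runs:
  'f' x 3
  'i' x 1
  'f' x 2
  'n' x 1
  'f' x 3
  'i' x 4
RLE = "f3i1f2n1f3i4"


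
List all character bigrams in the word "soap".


Word: "soap" (length 4)
Number of bigrams = 4 - 2 + 1 = 3
  Position 0: "so"
  Position 1: "oa"
  Position 2: "ap"
Bigrams = "so", "oa", "ap"


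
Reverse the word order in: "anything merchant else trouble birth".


Original: "anything merchant else trouble birth"
Words (1..n): anything | merchant | else | trouble | birth
Reversed (n..1): birth | trouble | else | merchant | anything
Result = "birth trouble else merchant anything"


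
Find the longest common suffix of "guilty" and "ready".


Word 1: "guilty"
Word 2: "ready"
Comparing from end:
  Pos -1: 'y' == 'y'
  Pos -2: 't' != 'd' (stop)
LCS = "y" (length 1)


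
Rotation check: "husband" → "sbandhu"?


Word: "husband", Candidate: "sbandhu"
Method: check if candidate is substring of word+word
"husbandhusband" contains "sbandhu"? Yes
Is rotation = Yes


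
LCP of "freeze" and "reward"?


Word 1: "freeze"
Word 2: "reward"
Comparing from start:
  Pos 0: 'f' != 'r' (stop)
LCP = "" (length 0)


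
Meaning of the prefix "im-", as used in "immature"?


Prefix: im-
Example: immature (im- + mature)
Meaning = not / into


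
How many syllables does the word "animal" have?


Word: "animal"
Syllable breakdown: an / i / mal
Counting: 3 parts
= 3 syllables


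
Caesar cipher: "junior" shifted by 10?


Word: "junior"
Shift: 10
Each letter → (letter + shift) mod 26:
  'j' (9) + 10 = 19 → 't'
  'u' (20) + 10 = 4 → 'e'
  'n' (13) + 10 = 23 → 'x'
  'i' (8) + 10 = 18 → 's'
  'o' (14) + 10 = 24 → 'y'
  'r' (17) + 10 = 1 → 'b'
Result = "texsyb"


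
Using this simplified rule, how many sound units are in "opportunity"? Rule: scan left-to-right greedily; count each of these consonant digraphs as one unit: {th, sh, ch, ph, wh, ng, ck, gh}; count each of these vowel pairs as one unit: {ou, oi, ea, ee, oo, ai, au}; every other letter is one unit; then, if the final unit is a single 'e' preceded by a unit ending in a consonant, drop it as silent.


Word: "opportunity" (11 letters)
Left-to-right scan:
  1. 'o' (letter)
  2. 'p' (letter)
  3. 'p' (letter)
  4. 'o' (letter)
  5. 'r' (letter)
  6. 't' (letter)
  7. 'u' (letter)
  8. 'n' (letter)
  9. 'i' (letter)
  10. 't' (letter)
  11. 'y' (letter)
Units from scan: 11
Sound units = 11 units


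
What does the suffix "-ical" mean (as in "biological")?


Suffix: -ical
As in: biological -> biology + -ical, with a spelling change
Meaning = relating to


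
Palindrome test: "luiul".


Word: "luiul"
Reversed: "luiul"
Forward == Backward? luiul == luiul
Palindrome = Yes


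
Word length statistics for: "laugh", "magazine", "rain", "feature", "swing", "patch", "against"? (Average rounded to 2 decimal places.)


Lengths: "laugh"=5, "magazine"=8, "rain"=4, "feature"=7, "swing"=5, "patch"=5, "against"=7
Sum = 41, Count = 7
Average = 41/7 = 5.86
= avg=5.86, min=4, max=8


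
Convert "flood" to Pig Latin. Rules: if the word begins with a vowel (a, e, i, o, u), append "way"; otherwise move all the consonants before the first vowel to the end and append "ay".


Word: "flood"
Starts with consonant(s) → move to end, add 'ay'
Consonant cluster: "fl"
Pig Latin = "oodflay"


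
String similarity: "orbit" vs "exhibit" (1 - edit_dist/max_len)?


Word 1: "orbit" (length 5)
Word 2: "exhibit" (length 7)
One optimal edit sequence:
  1. insert 'e'  (+1)
  2. insert 'x'  (+1)
  3. substitute 'o' -> 'h'  (+1)
  4. substitute 'r' -> 'i'  (+1)
  5. keep 'b'
  6. keep 'i'
  7. keep 't'
Edit distance = 4
Max length = max(5, 7) = 7
Similarity = 1 - 4/7
= 0.4286


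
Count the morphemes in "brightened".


Word: "brightened"
Morphemes: bright + -en + -ed
Each morpheme carries meaning
= 3 morphemes


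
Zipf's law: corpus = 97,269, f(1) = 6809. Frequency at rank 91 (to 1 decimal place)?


Zipf's law: f(r) = f(1) / r
f(1) = 6809
f(91) = 6809 / 91
= 74.8 occurrences


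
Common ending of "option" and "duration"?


Word 1: "option"
Word 2: "duration"
Comparing from end:
  Pos -1: 'n' == 'n'
  Pos -2: 'o' == 'o'
  Pos -3: 'i' == 'i'
  Pos -4: 't' == 't'
  Pos -5: 'p' != 'a' (stop)
LCS = "tion" (length 4)


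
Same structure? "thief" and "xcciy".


Pattern of "thief": [0, 1, 2, 3, 4]
Pattern of "xcciy": [0, 1, 1, 2, 3]
Patterns do not match
Same pattern = No


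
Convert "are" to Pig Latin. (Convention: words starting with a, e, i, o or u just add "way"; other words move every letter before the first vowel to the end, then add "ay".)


Word: "are"
Starts with vowel → add 'way'
Pig Latin = "areway"


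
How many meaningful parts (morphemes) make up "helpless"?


Word: "helpless"
Morphemes: help + -less
Each morpheme carries meaning
= 2 morphemes


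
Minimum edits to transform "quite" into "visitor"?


Word 1: "quite" (length 5)
Word 2: "visitor" (length 7)
One optimal edit sequence (insert/delete/substitute each cost 1):
  1. insert 'v'  (+1)
  2. substitute 'q' -> 'i'  (+1)
  3. substitute 'u' -> 's'  (+1)
  4. keep 'i'
  5. keep 't'
  6. insert 'o'  (+1)
  7. substitute 'e' -> 'r'  (+1)
Total edit operations: 5
Edit distance = 5


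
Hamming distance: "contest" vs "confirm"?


Comparing character by character (same length = 7):
  Pos 0: 'c' vs 'c' =
  Pos 1: 'o' vs 'o' =
  Pos 2: 'n' vs 'n' =
  Pos 3: 't' vs 'f' !=
  Pos 4: 'e' vs 'i' !=
  Pos 5: 's' vs 'r' !=
  Pos 6: 't' vs 'm' !=
Hamming distance = 4
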